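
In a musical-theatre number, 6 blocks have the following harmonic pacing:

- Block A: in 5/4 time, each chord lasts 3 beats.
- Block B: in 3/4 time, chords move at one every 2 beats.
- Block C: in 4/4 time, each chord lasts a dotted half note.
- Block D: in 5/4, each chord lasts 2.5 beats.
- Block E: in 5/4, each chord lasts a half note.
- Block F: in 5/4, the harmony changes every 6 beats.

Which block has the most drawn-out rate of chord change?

Block F

A: 5/3 = 5/3 chords/bar.
B: 3/2 = 1.5 chords/bar.
C: 4/3 = 4/3 chords/bar.
D: 5/2.5 = 2 chords/bar.
E: 5/2 = 2.5 chords/bar.
F: 5/6 = 5/6 chords/bar.
Slowest is F at 5/6 chords/bar.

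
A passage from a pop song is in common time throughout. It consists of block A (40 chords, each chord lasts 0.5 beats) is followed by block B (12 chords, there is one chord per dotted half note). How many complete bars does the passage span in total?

A: 40 × 0.5 = 20 beats = 5 bars.
B: 12 × 3 = 36 beats = 9 bars.
Total: 5 + 9 = 14 bars.

14 bars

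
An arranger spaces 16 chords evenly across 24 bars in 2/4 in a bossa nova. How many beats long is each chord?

3 beats

24 bars × 2 beats/bar = 48 beats total.
48 beats ÷ 16 chords = 3 beats per chord.
(That is a dotted half note.)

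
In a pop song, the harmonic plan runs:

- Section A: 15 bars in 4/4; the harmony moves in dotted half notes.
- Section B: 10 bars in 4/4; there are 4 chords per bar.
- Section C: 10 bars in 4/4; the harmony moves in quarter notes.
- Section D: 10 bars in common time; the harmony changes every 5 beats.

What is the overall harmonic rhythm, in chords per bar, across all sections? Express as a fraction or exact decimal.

2.4 chords per bar

A: 15 × 4 = 60 beats ÷ 3 = 20 chords.
B: 10 × 4 = 40 beats ÷ 1 = 40 chords.
C: 10 × 4 = 40 beats ÷ 1 = 40 chords.
D: 10 × 4 = 40 beats ÷ 5 = 8 chords.
Overall: 108 chords over 45 bars → 108/45 = 2.4 chords per bar.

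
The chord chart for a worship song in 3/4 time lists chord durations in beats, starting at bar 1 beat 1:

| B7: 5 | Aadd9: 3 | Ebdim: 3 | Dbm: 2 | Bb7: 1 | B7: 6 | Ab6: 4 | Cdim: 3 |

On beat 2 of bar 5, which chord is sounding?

Beat 2 of bar 5 is beat (5−1)×3 + 2 = 14 overall.
Running totals: B7 ends at 5, Aadd9 ends at 8, Ebdim ends at 11, Dbm ends at 13, Bb7 ends at 14.
Beat 14 falls within Bb7.

Bb7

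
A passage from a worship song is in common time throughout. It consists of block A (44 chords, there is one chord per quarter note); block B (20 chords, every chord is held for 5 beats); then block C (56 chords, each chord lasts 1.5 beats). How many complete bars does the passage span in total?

A: 44 × 1 = 44 beats = 11 bars.
B: 20 × 5 = 100 beats = 25 bars.
C: 56 × 1.5 = 84 beats = 21 bars.
Total: 11 + 25 + 21 = 57 bars.

57 bars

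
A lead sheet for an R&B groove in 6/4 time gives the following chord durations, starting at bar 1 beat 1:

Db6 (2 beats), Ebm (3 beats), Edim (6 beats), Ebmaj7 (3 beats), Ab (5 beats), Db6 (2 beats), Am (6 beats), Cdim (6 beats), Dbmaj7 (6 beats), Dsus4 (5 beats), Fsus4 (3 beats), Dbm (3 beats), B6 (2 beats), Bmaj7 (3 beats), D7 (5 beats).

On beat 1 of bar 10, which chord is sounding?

Beat 1 of bar 10 is beat (10−1)×6 + 1 = 55 overall.
Running totals: Db6 ends at 2, Ebm ends at 5, Edim ends at 11, Ebmaj7 ends at 14, Ab ends at 19, Db6 ends at 21, Am ends at 27, Cdim ends at 33, Dbmaj7 ends at 39, Dsus4 ends at 44, Fsus4 ends at 47, Dbm ends at 50, B6 ends at 52, Bmaj7 ends at 55.
Beat 55 falls within Bmaj7.

Bmaj7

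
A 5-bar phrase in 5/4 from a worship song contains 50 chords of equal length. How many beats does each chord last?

0.5 beats

5 bars × 5 beats/bar = 25 beats total.
25 beats ÷ 50 chords = 0.5 beats per chord.
(That is an eighth note.)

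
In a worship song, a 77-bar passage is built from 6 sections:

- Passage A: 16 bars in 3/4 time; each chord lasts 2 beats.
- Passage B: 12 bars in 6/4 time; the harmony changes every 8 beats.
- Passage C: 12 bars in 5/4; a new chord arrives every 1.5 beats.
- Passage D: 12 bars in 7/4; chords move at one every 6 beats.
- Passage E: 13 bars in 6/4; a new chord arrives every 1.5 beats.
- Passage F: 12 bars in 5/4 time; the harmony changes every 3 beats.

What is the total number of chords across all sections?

A: 16·3 = 48 beats, 48/2 = 24 chords.
B: 12·6 = 72 beats, 72/8 = 9 chords.
C: 12·5 = 60 beats, 60/1.5 = 40 chords.
D: 12·7 = 84 beats, 84/6 = 14 chords.
E: 13·6 = 78 beats, 78/1.5 = 52 chords.
F: 12·5 = 60 beats, 60/3 = 20 chords.
Total: 24 + 9 + 40 + 14 + 52 + 20 = 159.

159 chords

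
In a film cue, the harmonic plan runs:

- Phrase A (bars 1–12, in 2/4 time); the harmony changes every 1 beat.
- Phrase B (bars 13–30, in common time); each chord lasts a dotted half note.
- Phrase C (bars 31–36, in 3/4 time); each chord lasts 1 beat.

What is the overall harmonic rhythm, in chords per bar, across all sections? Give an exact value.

11/6 chords per bar

A: 12 bars of 2 beats is 24 beats; at 1 beat each that's 24 chords.
B: 18 bars of 4 beats is 72 beats; at 3 beats each that's 24 chords.
C: 6 bars of 3 beats is 18 beats; at 1 beat each that's 18 chords.
Overall: 66 chords over 36 bars → 66/36 = 11/6 chords per bar.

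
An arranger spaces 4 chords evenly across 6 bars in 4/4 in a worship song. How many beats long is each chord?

6 beats

6 bars × 4 beats/bar = 24 beats total.
24 beats ÷ 4 chords = 6 beats per chord.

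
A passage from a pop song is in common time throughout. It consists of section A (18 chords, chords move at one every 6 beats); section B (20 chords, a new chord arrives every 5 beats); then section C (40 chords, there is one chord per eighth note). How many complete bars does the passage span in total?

57 bars

A: 18 × 6 = 108 beats = 27 bars.
B: 20 × 5 = 100 beats = 25 bars.
C: 40 × 0.5 = 20 beats = 5 bars.
Total: 27 + 25 + 5 = 57 bars.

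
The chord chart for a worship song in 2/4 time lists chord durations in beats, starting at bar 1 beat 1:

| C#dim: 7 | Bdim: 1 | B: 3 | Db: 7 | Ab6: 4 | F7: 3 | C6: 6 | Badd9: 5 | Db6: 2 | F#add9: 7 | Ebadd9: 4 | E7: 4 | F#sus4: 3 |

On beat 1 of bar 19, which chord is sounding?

Db6

Beat 1 of bar 19 is beat (19−1)×2 + 1 = 37 overall.
Running totals: C#dim ends at 7, Bdim ends at 8, B ends at 11, Db ends at 18, Ab6 ends at 22, F7 ends at 25, C6 ends at 31, Badd9 ends at 36, Db6 ends at 38.
Beat 37 falls within Db6.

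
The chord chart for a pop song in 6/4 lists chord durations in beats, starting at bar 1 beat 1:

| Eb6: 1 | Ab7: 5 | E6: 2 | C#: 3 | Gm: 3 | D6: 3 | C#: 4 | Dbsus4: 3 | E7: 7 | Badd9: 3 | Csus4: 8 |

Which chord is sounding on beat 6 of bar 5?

E7

Beat 6 of bar 5 is beat (5−1)×6 + 6 = 30 overall.
Running totals: Eb6 ends at 1, Ab7 ends at 6, E6 ends at 8, C# ends at 11, Gm ends at 14, D6 ends at 17, C# ends at 21, Dbsus4 ends at 24, E7 ends at 31.
Beat 30 falls within E7.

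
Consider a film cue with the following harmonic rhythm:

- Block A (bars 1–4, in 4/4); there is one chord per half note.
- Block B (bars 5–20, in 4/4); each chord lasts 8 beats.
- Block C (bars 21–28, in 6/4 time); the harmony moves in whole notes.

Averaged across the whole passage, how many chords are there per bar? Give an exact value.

A: 4 × 4 = 16 beats ÷ 2 = 8 chords.
B: 16 × 4 = 64 beats ÷ 8 = 8 chords.
C: 8 × 6 = 48 beats ÷ 4 = 12 chords.
Overall: 28 chords over 28 bars → 28/28 = 1 chords per bar.

1 chords per bar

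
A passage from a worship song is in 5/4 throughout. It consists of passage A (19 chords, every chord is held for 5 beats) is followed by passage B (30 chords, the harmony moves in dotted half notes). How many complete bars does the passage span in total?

37 bars

A: 19 × 5 = 95 beats = 19 bars.
B: 30 × 3 = 90 beats = 18 bars.
Total: 19 + 18 = 37 bars.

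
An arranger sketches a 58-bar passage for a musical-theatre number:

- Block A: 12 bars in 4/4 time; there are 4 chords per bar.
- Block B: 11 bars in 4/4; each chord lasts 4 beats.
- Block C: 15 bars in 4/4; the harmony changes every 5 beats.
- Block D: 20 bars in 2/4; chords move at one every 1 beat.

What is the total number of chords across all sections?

A has 48 beats and chords last 1 each, so 48 chords.
B has 44 beats and chords last 4 each, so 11 chords.
C has 60 beats and chords last 5 each, so 12 chords.
D has 40 beats and chords last 1 each, so 40 chords.
Total: 48 + 11 + 12 + 40 = 111.

111 chords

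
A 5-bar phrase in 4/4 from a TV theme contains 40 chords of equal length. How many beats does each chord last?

5 bars × 4 beats/bar = 20 beats total.
20 beats ÷ 40 chords = 0.5 beats per chord.
(That is an eighth note.)

0.5 beats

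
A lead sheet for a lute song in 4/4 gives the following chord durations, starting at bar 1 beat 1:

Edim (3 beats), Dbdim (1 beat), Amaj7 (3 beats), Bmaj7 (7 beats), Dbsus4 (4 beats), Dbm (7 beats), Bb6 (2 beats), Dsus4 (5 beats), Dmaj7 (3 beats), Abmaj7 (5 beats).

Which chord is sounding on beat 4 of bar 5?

Beat 4 of bar 5 is beat (5−1)×4 + 4 = 20 overall.
Running totals: Edim ends at 3, Dbdim ends at 4, Amaj7 ends at 7, Bmaj7 ends at 14, Dbsus4 ends at 18, Dbm ends at 25.
Beat 20 falls within Dbm.

Dbm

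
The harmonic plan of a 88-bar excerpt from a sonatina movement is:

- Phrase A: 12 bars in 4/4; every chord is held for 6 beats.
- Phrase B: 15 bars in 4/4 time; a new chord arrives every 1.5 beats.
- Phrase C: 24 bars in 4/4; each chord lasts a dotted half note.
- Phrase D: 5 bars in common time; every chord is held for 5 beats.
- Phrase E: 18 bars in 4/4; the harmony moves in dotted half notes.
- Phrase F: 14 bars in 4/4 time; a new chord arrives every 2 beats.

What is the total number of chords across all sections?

A: 12 bars × 4 beats = 48 beats; 6 beats/chord → 8 chords.
B: 15 bars × 4 beats = 60 beats; 1.5 beats/chord → 40 chords.
C: 24 bars × 4 beats = 96 beats; 3 beats/chord → 32 chords.
D: 5 bars × 4 beats = 20 beats; 5 beats/chord → 4 chords.
E: 18 bars × 4 beats = 72 beats; 3 beats/chord → 24 chords.
F: 14 bars × 4 beats = 56 beats; 2 beats/chord → 28 chords.
Total: 8 + 40 + 32 + 4 + 24 + 28 = 136.

136 chords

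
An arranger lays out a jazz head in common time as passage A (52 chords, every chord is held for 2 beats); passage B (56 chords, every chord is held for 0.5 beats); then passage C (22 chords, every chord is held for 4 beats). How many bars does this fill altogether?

55 bars

A: 52 × 2 = 104 beats = 26 bars.
B: 56 × 0.5 = 28 beats = 7 bars.
C: 22 × 4 = 88 beats = 22 bars.
Total: 26 + 7 + 22 = 55 bars.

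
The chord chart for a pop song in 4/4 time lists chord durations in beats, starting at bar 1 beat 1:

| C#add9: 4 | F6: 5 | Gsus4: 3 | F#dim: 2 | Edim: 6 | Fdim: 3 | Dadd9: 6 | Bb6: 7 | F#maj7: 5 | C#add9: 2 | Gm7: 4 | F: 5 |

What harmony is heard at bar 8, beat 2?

Beat 2 of bar 8 is beat (8−1)×4 + 2 = 30 overall.
Running totals: C#add9 ends at 4, F6 ends at 9, Gsus4 ends at 12, F#dim ends at 14, Edim ends at 20, Fdim ends at 23, Dadd9 ends at 29, Bb6 ends at 36.
Beat 30 falls within Bb6.

Bb6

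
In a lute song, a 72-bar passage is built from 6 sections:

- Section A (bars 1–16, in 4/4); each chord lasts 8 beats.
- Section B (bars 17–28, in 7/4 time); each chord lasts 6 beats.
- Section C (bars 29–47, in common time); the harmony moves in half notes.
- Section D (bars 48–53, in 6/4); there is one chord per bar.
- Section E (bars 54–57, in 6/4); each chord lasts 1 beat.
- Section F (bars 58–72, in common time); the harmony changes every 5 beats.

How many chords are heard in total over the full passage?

102 chords

A has 64 beats and chords last 8 each, so 8 chords.
B has 84 beats and chords last 6 each, so 14 chords.
C has 76 beats and chords last 2 each, so 38 chords.
D has 36 beats and chords last 6 each, so 6 chords.
E has 24 beats and chords last 1 each, so 24 chords.
F has 60 beats and chords last 5 each, so 12 chords.
Total: 8 + 14 + 38 + 6 + 24 + 12 = 102.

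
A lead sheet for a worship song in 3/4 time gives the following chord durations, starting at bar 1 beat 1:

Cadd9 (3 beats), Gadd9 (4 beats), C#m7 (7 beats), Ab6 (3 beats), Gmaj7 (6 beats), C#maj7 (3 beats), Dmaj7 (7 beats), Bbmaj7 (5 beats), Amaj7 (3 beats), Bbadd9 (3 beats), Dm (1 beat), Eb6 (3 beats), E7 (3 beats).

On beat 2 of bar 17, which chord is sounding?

E7

Beat 2 of bar 17 is beat (17−1)×3 + 2 = 50 overall.
Running totals: Cadd9 ends at 3, Gadd9 ends at 7, C#m7 ends at 14, Ab6 ends at 17, Gmaj7 ends at 23, C#maj7 ends at 26, Dmaj7 ends at 33, Bbmaj7 ends at 38, Amaj7 ends at 41, Bbadd9 ends at 44, Dm ends at 45, Eb6 ends at 48, E7 ends at 51.
Beat 50 falls within E7.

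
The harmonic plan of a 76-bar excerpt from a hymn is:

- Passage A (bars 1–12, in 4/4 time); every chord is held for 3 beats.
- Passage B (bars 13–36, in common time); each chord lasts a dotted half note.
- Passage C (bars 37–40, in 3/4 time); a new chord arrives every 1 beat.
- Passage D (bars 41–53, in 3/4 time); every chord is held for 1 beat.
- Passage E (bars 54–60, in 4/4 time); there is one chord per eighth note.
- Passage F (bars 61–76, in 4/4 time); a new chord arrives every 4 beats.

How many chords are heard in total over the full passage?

171 chords

A: 12·4 = 48 beats, 48/3 = 16 chords.
B: 24·4 = 96 beats, 96/3 = 32 chords.
C: 4·3 = 12 beats, 12/1 = 12 chords.
D: 13·3 = 39 beats, 39/1 = 39 chords.
E: 7·4 = 28 beats, 28/0.5 = 56 chords.
F: 16·4 = 64 beats, 64/4 = 16 chords.
Total: 16 + 32 + 12 + 39 + 56 + 16 = 171.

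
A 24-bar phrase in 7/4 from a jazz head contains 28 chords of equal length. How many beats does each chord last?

24 bars × 7 beats/bar = 168 beats total.
168 beats ÷ 28 chords = 6 beats per chord.

6 beats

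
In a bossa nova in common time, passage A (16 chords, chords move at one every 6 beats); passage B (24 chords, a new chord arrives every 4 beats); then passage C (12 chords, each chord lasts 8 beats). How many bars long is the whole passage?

A: 16 × 6 = 96 beats = 24 bars.
B: 24 × 4 = 96 beats = 24 bars.
C: 12 × 8 = 96 beats = 24 bars.
Total: 24 + 24 + 24 = 72 bars.

72 bars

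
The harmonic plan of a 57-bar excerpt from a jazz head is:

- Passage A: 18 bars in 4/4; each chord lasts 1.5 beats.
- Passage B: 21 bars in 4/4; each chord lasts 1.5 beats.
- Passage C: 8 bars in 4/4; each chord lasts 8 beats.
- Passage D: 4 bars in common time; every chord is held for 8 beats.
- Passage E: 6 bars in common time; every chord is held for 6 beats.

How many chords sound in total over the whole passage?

A has 72 beats and chords last 1.5 each, so 48 chords.
B has 84 beats and chords last 1.5 each, so 56 chords.
C has 32 beats and chords last 8 each, so 4 chords.
D has 16 beats and chords last 8 each, so 2 chords.
E has 24 beats and chords last 6 each, so 4 chords.
Total: 48 + 56 + 4 + 2 + 4 = 114.

114 chords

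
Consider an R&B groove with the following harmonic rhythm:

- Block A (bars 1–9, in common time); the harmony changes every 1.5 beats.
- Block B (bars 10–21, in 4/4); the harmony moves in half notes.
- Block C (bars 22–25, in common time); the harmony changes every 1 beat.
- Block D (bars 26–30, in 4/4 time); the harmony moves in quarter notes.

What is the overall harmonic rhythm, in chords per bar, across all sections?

2.8 chords per bar

A: 9 × 4 = 36 beats ÷ 1.5 = 24 chords.
B: 12 × 4 = 48 beats ÷ 2 = 24 chords.
C: 4 × 4 = 16 beats ÷ 1 = 16 chords.
D: 5 × 4 = 20 beats ÷ 1 = 20 chords.
Overall: 84 chords over 30 bars → 84/30 = 2.8 chords per bar.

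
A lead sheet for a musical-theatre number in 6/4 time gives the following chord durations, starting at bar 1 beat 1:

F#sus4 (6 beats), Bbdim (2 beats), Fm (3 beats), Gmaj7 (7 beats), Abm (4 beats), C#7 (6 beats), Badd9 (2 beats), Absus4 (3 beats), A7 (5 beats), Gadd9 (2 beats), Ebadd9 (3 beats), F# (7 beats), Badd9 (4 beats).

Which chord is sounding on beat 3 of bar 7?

Gadd9

Beat 3 of bar 7 is beat (7−1)×6 + 3 = 39 overall.
Running totals: F#sus4 ends at 6, Bbdim ends at 8, Fm ends at 11, Gmaj7 ends at 18, Abm ends at 22, C#7 ends at 28, Badd9 ends at 30, Absus4 ends at 33, A7 ends at 38, Gadd9 ends at 40.
Beat 39 falls within Gadd9.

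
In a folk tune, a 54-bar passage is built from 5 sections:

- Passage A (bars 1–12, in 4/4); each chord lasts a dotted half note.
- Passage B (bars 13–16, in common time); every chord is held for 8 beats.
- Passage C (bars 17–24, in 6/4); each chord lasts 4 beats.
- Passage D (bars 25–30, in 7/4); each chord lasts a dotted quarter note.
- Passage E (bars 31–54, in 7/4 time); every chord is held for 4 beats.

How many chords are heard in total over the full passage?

100 chords

A: 12·4 = 48 beats, 48/3 = 16 chords.
B: 4·4 = 16 beats, 16/8 = 2 chords.
C: 8·6 = 48 beats, 48/4 = 12 chords.
D: 6·7 = 42 beats, 42/1.5 = 28 chords.
E: 24·7 = 168 beats, 168/4 = 42 chords.
Total: 16 + 2 + 12 + 28 + 42 = 100.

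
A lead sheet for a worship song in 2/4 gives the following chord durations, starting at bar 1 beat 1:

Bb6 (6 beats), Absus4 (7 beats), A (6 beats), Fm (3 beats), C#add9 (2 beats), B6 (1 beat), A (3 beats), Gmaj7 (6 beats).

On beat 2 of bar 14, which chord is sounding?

Beat 2 of bar 14 is beat (14−1)×2 + 2 = 28 overall.
Running totals: Bb6 ends at 6, Absus4 ends at 13, A ends at 19, Fm ends at 22, C#add9 ends at 24, B6 ends at 25, A ends at 28.
Beat 28 falls within A.

A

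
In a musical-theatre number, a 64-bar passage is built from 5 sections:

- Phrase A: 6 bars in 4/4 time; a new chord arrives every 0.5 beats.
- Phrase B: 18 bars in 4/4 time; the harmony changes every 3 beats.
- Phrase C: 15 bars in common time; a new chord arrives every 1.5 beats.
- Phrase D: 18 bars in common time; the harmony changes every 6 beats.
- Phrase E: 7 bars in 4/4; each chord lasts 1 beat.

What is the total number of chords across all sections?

A has 24 beats and chords last 0.5 each, so 48 chords.
B has 72 beats and chords last 3 each, so 24 chords.
C has 60 beats and chords last 1.5 each, so 40 chords.
D has 72 beats and chords last 6 each, so 12 chords.
E has 28 beats and chords last 1 each, so 28 chords.
Total: 48 + 24 + 40 + 12 + 28 = 152.

152 chords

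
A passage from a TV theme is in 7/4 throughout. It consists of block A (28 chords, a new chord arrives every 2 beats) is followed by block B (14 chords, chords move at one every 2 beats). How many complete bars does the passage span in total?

12 bars

A: 28 × 2 = 56 beats = 8 bars.
B: 14 × 2 = 28 beats = 4 bars.
Total: 8 + 4 = 12 bars.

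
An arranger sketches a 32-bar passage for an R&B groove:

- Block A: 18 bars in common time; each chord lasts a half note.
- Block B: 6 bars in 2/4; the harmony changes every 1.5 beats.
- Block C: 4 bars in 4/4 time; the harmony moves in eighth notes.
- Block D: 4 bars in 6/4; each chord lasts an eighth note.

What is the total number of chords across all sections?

A: 18 bars × 4 beats = 72 beats; 2 beats/chord → 36 chords.
B: 6 bars × 2 beats = 12 beats; 1.5 beats/chord → 8 chords.
C: 4 bars × 4 beats = 16 beats; 0.5 beats/chord → 32 chords.
D: 4 bars × 6 beats = 24 beats; 0.5 beats/chord → 48 chords.
Total: 36 + 8 + 32 + 48 = 124.

124 chords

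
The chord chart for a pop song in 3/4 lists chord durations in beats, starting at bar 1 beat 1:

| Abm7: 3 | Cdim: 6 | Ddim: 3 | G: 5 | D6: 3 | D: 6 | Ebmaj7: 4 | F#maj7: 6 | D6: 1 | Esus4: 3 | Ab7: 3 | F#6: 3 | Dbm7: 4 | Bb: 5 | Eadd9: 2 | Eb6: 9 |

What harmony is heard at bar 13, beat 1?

D6

Beat 1 of bar 13 is beat (13−1)×3 + 1 = 37 overall.
Running totals: Abm7 ends at 3, Cdim ends at 9, Ddim ends at 12, G ends at 17, D6 ends at 20, D ends at 26, Ebmaj7 ends at 30, F#maj7 ends at 36, D6 ends at 37.
Beat 37 falls within D6.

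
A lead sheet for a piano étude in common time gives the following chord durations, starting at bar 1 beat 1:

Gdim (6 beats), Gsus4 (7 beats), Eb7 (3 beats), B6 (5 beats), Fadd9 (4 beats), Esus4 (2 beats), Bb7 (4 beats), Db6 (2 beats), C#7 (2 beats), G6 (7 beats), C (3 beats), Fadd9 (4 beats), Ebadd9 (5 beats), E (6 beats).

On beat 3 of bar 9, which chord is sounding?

Beat 3 of bar 9 is beat (9−1)×4 + 3 = 35 overall.
Running totals: Gdim ends at 6, Gsus4 ends at 13, Eb7 ends at 16, B6 ends at 21, Fadd9 ends at 25, Esus4 ends at 27, Bb7 ends at 31, Db6 ends at 33, C#7 ends at 35.
Beat 35 falls within C#7.

C#7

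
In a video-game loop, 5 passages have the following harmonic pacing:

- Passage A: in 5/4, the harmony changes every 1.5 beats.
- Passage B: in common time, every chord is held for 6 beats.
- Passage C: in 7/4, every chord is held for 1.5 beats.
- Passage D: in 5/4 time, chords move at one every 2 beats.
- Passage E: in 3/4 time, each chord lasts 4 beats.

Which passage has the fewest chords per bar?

A: 5/1.5 = 10/3 chords/bar.
B: 4/6 = 2/3 chords/bar.
C: 7/1.5 = 14/3 chords/bar.
D: 5/2 = 2.5 chords/bar.
E: 3/4 = 0.75 chords/bar.
Slowest is B at 2/3 chords/bar.

Passage B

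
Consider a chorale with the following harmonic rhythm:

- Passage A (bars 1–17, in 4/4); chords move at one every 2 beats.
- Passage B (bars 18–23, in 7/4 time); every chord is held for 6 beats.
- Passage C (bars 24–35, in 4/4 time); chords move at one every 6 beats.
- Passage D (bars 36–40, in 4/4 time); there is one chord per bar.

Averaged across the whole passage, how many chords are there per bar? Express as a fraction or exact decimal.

1.35 chords per bar

A: 17 × 4 = 68 beats ÷ 2 = 34 chords.
B: 6 × 7 = 42 beats ÷ 6 = 7 chords.
C: 12 × 4 = 48 beats ÷ 6 = 8 chords.
D: 5 × 4 = 20 beats ÷ 4 = 5 chords.
Overall: 54 chords over 40 bars → 54/40 = 1.35 chords per bar.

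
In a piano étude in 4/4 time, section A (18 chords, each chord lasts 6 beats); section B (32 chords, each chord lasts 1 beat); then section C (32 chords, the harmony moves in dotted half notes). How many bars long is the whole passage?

59 bars

A: 18 × 6 = 108 beats = 27 bars.
B: 32 × 1 = 32 beats = 8 bars.
C: 32 × 3 = 96 beats = 24 bars.
Total: 27 + 8 + 24 = 59 bars.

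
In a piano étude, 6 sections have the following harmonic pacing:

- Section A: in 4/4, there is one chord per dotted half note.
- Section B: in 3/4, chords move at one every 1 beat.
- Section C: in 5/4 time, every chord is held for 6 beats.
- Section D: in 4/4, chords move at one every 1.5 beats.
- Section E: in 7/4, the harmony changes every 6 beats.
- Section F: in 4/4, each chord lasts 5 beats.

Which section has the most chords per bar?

Section B

A: each chord is 3 beats in 4/4, so 4/3 per bar.
B: each chord is 1 beat in 3/4, so 3 per bar.
C: each chord is 6 beats in 5/4, so 5/6 per bar.
D: each chord is 1.5 beats in 4/4, so 8/3 per bar.
E: each chord is 6 beats in 7/4, so 7/6 per bar.
F: each chord is 5 beats in 4/4, so 0.8 per bar.
Fastest is B at 3 chords/bar.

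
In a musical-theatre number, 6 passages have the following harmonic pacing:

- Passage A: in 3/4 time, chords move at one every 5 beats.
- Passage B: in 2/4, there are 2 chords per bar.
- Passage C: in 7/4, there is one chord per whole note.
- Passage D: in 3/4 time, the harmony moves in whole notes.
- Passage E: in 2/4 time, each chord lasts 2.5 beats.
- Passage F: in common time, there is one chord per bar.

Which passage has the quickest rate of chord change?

Passage B

A: each chord is 5 beats in 3/4, so 0.6 per bar.
B: each chord is 1 beat in 2/4, so 2 per bar.
C: each chord is 4 beats in 7/4, so 1.75 per bar.
D: each chord is 4 beats in 3/4, so 0.75 per bar.
E: each chord is 2.5 beats in 2/4, so 0.8 per bar.
F: each chord is 4 beats in 4/4, so 1 per bar.
Fastest is B at 2 chords/bar.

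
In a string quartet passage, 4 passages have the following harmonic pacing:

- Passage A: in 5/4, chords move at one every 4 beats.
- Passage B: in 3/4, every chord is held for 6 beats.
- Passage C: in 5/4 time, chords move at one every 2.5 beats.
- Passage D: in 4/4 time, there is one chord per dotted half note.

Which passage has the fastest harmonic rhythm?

Passage C

A: each chord is 4 beats in 5/4, so 1.25 per bar.
B: each chord is 6 beats in 3/4, so 0.5 per bar.
C: each chord is 2.5 beats in 5/4, so 2 per bar.
D: each chord is 3 beats in 4/4, so 4/3 per bar.
Fastest is C at 2 chords/bar.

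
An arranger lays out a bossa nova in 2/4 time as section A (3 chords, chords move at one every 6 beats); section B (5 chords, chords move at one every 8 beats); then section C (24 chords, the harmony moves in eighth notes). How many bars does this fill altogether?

A: 3 × 6 = 18 beats = 9 bars.
B: 5 × 8 = 40 beats = 20 bars.
C: 24 × 0.5 = 12 beats = 6 bars.
Total: 9 + 20 + 6 = 35 bars.

35 bars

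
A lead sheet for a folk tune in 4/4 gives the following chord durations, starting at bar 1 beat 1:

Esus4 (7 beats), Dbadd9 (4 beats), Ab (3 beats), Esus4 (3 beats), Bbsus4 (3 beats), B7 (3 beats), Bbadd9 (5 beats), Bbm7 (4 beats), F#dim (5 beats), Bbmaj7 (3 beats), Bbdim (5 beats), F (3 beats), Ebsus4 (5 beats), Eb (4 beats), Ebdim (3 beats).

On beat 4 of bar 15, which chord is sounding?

Ebdim

Beat 4 of bar 15 is beat (15−1)×4 + 4 = 60 overall.
Running totals: Esus4 ends at 7, Dbadd9 ends at 11, Ab ends at 14, Esus4 ends at 17, Bbsus4 ends at 20, B7 ends at 23, Bbadd9 ends at 28, Bbm7 ends at 32, F#dim ends at 37, Bbmaj7 ends at 40, Bbdim ends at 45, F ends at 48, Ebsus4 ends at 53, Eb ends at 57, Ebdim ends at 60.
Beat 60 falls within Ebdim.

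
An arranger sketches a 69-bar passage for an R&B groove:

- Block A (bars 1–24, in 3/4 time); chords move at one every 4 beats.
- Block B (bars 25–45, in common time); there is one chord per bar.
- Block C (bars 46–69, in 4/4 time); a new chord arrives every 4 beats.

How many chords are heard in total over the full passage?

63 chords

A: 24·3 = 72 beats, 72/4 = 18 chords.
B: 21·4 = 84 beats, 84/4 = 21 chords.
C: 24·4 = 96 beats, 96/4 = 24 chords.
Total: 18 + 21 + 24 = 63.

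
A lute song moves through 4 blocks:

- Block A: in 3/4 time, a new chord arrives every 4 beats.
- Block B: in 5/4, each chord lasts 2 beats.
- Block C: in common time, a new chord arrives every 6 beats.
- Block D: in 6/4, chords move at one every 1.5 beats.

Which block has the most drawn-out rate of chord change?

Block C

A: 3/4 = 0.75 chords/bar.
B: 5/2 = 2.5 chords/bar.
C: 4/6 = 2/3 chords/bar.
D: 6/1.5 = 4 chords/bar.
Slowest is C at 2/3 chords/bar.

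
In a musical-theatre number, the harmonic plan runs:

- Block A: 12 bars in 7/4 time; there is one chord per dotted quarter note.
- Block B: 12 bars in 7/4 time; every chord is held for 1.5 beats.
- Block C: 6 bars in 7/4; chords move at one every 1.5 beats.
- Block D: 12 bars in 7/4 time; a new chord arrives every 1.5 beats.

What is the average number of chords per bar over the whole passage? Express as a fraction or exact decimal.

A: 12 bars of 7 beats is 84 beats; at 1.5 beats each that's 56 chords.
B: 12 bars of 7 beats is 84 beats; at 1.5 beats each that's 56 chords.
C: 6 bars of 7 beats is 42 beats; at 1.5 beats each that's 28 chords.
D: 12 bars of 7 beats is 84 beats; at 1.5 beats each that's 56 chords.
Overall: 196 chords over 42 bars → 196/42 = 14/3 chords per bar.

14/3 chords per bar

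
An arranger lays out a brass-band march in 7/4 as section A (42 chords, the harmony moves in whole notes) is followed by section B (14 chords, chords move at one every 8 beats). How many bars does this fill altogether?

40 bars

A: 42 × 4 = 168 beats = 24 bars.
B: 14 × 8 = 112 beats = 16 bars.
Total: 24 + 16 = 40 bars.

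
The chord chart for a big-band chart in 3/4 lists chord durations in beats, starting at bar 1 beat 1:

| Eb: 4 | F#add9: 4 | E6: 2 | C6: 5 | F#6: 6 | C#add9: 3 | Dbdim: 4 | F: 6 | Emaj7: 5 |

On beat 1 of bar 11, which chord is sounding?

F

Beat 1 of bar 11 is beat (11−1)×3 + 1 = 31 overall.
Running totals: Eb ends at 4, F#add9 ends at 8, E6 ends at 10, C6 ends at 15, F#6 ends at 21, C#add9 ends at 24, Dbdim ends at 28, F ends at 34.
Beat 31 falls within F.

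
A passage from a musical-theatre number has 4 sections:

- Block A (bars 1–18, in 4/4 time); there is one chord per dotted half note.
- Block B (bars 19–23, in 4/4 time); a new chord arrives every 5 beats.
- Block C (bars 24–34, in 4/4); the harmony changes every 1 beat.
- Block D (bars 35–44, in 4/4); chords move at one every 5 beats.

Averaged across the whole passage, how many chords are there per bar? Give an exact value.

A: 18 × 4 = 72 beats ÷ 3 = 24 chords.
B: 5 × 4 = 20 beats ÷ 5 = 4 chords.
C: 11 × 4 = 44 beats ÷ 1 = 44 chords.
D: 10 × 4 = 40 beats ÷ 5 = 8 chords.
Overall: 80 chords over 44 bars → 80/44 = 20/11 chords per bar.

20/11 chords per bar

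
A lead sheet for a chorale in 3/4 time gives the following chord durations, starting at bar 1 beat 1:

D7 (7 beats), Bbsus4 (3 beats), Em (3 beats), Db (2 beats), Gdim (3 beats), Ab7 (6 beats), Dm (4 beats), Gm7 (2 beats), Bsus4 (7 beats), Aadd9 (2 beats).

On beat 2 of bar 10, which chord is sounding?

Gm7

Beat 2 of bar 10 is beat (10−1)×3 + 2 = 29 overall.
Running totals: D7 ends at 7, Bbsus4 ends at 10, Em ends at 13, Db ends at 15, Gdim ends at 18, Ab7 ends at 24, Dm ends at 28, Gm7 ends at 30.
Beat 29 falls within Gm7.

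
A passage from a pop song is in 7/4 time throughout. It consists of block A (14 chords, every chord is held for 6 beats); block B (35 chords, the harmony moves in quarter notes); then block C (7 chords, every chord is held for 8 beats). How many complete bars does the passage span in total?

25 bars

A: 14 × 6 = 84 beats = 12 bars.
B: 35 × 1 = 35 beats = 5 bars.
C: 7 × 8 = 56 beats = 8 bars.
Total: 12 + 5 + 8 = 25 bars.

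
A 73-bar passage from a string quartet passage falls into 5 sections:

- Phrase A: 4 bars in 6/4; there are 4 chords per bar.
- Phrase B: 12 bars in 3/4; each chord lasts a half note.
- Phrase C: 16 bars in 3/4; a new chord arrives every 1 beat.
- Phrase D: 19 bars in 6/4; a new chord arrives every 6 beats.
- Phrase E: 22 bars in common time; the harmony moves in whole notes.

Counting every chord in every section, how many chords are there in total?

123 chords

A: 4·6 = 24 beats, 24/1.5 = 16 chords.
B: 12·3 = 36 beats, 36/2 = 18 chords.
C: 16·3 = 48 beats, 48/1 = 48 chords.
D: 19·6 = 114 beats, 114/6 = 19 chords.
E: 22·4 = 88 beats, 88/4 = 22 chords.
Total: 16 + 18 + 48 + 19 + 22 = 123.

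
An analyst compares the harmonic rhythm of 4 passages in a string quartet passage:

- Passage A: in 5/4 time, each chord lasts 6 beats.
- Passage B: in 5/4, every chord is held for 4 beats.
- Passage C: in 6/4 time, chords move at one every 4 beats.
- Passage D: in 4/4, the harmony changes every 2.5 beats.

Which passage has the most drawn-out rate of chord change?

Passage A

A: 5 beats/bar ÷ 6 beats/chord = 5/6 chords/bar.
B: 5 beats/bar ÷ 4 beats/chord = 1.25 chords/bar.
C: 6 beats/bar ÷ 4 beats/chord = 1.5 chords/bar.
D: 4 beats/bar ÷ 2.5 beats/chord = 1.6 chords/bar.
Slowest is A at 5/6 chords/bar.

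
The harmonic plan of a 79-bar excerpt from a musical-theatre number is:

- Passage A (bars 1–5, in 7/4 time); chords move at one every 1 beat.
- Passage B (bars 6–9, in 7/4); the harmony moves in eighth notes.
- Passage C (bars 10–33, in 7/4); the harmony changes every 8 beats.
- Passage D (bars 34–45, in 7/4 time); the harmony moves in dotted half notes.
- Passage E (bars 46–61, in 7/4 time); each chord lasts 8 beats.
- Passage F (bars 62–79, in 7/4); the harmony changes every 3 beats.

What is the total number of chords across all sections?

A has 35 beats and chords last 1 each, so 35 chords.
B has 28 beats and chords last 0.5 each, so 56 chords.
C has 168 beats and chords last 8 each, so 21 chords.
D has 84 beats and chords last 3 each, so 28 chords.
E has 112 beats and chords last 8 each, so 14 chords.
F has 126 beats and chords last 3 each, so 42 chords.
Total: 35 + 56 + 21 + 28 + 14 + 42 = 196.

196 chords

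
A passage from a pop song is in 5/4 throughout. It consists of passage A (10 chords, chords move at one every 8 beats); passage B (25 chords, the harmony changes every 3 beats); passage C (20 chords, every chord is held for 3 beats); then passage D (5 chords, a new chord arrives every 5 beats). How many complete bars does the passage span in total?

A: 10 × 8 = 80 beats = 16 bars.
B: 25 × 3 = 75 beats = 15 bars.
C: 20 × 3 = 60 beats = 12 bars.
D: 5 × 5 = 25 beats = 5 bars.
Total: 16 + 15 + 12 + 5 = 48 bars.

48 bars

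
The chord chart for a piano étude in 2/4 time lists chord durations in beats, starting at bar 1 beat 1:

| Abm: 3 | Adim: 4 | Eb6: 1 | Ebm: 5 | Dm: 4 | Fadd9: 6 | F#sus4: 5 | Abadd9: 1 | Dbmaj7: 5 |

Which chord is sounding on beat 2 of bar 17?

Beat 2 of bar 17 is beat (17−1)×2 + 2 = 34 overall.
Running totals: Abm ends at 3, Adim ends at 7, Eb6 ends at 8, Ebm ends at 13, Dm ends at 17, Fadd9 ends at 23, F#sus4 ends at 28, Abadd9 ends at 29, Dbmaj7 ends at 34.
Beat 34 falls within Dbmaj7.

Dbmaj7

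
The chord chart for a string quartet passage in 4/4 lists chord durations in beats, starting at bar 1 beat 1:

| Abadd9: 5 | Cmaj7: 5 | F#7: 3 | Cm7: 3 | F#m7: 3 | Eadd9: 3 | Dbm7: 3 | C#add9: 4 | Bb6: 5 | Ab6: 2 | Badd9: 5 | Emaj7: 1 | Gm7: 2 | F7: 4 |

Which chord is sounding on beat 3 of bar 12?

Beat 3 of bar 12 is beat (12−1)×4 + 3 = 47 overall.
Running totals: Abadd9 ends at 5, Cmaj7 ends at 10, F#7 ends at 13, Cm7 ends at 16, F#m7 ends at 19, Eadd9 ends at 22, Dbm7 ends at 25, C#add9 ends at 29, Bb6 ends at 34, Ab6 ends at 36, Badd9 ends at 41, Emaj7 ends at 42, Gm7 ends at 44, F7 ends at 48.
Beat 47 falls within F7.

F7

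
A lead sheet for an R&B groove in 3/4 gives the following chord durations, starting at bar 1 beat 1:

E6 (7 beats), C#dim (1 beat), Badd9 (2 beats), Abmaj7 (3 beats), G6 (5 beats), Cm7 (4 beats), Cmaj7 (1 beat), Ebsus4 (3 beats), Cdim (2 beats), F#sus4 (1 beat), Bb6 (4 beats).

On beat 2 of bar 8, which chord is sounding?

Cmaj7

Beat 2 of bar 8 is beat (8−1)×3 + 2 = 23 overall.
Running totals: E6 ends at 7, C#dim ends at 8, Badd9 ends at 10, Abmaj7 ends at 13, G6 ends at 18, Cm7 ends at 22, Cmaj7 ends at 23.
Beat 23 falls within Cmaj7.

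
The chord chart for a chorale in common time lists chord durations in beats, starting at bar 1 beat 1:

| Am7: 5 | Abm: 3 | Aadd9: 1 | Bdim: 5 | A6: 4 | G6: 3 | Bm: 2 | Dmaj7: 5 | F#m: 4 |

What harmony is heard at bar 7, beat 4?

Dmaj7

Beat 4 of bar 7 is beat (7−1)×4 + 4 = 28 overall.
Running totals: Am7 ends at 5, Abm ends at 8, Aadd9 ends at 9, Bdim ends at 14, A6 ends at 18, G6 ends at 21, Bm ends at 23, Dmaj7 ends at 28.
Beat 28 falls within Dmaj7.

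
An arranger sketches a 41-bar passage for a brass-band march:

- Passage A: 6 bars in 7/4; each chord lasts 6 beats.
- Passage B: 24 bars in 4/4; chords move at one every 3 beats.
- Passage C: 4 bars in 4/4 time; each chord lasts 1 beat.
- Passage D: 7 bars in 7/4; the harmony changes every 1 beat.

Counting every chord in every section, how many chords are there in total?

104 chords

A: 6 bars × 7 beats = 42 beats; 6 beats/chord → 7 chords.
B: 24 bars × 4 beats = 96 beats; 3 beats/chord → 32 chords.
C: 4 bars × 4 beats = 16 beats; 1 beat/chord → 16 chords.
D: 7 bars × 7 beats = 49 beats; 1 beat/chord → 49 chords.
Total: 7 + 32 + 16 + 49 = 104.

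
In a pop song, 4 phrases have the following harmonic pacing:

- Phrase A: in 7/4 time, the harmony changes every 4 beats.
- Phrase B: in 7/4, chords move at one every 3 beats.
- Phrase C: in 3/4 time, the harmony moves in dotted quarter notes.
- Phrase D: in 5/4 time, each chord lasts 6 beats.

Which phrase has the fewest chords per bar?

A: 7 beats/bar ÷ 4 beats/chord = 1.75 chords/bar.
B: 7 beats/bar ÷ 3 beats/chord = 7/3 chords/bar.
C: 3 beats/bar ÷ 1.5 beats/chord = 2 chords/bar.
D: 5 beats/bar ÷ 6 beats/chord = 5/6 chords/bar.
Slowest is D at 5/6 chords/bar.

Phrase D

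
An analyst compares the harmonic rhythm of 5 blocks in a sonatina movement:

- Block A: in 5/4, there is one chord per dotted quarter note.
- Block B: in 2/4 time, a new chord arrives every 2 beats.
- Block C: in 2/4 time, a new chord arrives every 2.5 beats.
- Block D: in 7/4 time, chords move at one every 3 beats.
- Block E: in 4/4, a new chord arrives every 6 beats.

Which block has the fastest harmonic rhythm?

A: 5 beats/bar ÷ 1.5 beats/chord = 10/3 chords/bar.
B: 2 beats/bar ÷ 2 beats/chord = 1 chord/bar.
C: 2 beats/bar ÷ 2.5 beats/chord = 0.8 chords/bar.
D: 7 beats/bar ÷ 3 beats/chord = 7/3 chords/bar.
E: 4 beats/bar ÷ 6 beats/chord = 2/3 chords/bar.
Fastest is A at 10/3 chords/bar.

Block A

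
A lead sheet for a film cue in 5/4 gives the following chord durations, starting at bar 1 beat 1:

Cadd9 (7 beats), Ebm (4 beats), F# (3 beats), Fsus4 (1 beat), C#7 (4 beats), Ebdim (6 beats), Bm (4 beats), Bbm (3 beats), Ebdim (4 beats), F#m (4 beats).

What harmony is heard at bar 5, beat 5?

Ebdim

Beat 5 of bar 5 is beat (5−1)×5 + 5 = 25 overall.
Running totals: Cadd9 ends at 7, Ebm ends at 11, F# ends at 14, Fsus4 ends at 15, C#7 ends at 19, Ebdim ends at 25.
Beat 25 falls within Ebdim.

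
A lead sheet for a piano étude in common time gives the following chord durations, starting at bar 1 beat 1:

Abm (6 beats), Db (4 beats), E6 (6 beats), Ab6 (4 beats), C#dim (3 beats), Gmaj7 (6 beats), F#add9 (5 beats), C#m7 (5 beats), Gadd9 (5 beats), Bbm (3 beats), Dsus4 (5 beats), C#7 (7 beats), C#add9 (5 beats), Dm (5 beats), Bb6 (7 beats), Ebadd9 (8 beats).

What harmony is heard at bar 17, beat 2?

Dm

Beat 2 of bar 17 is beat (17−1)×4 + 2 = 66 overall.
Running totals: Abm ends at 6, Db ends at 10, E6 ends at 16, Ab6 ends at 20, C#dim ends at 23, Gmaj7 ends at 29, F#add9 ends at 34, C#m7 ends at 39, Gadd9 ends at 44, Bbm ends at 47, Dsus4 ends at 52, C#7 ends at 59, C#add9 ends at 64, Dm ends at 69.
Beat 66 falls within Dm.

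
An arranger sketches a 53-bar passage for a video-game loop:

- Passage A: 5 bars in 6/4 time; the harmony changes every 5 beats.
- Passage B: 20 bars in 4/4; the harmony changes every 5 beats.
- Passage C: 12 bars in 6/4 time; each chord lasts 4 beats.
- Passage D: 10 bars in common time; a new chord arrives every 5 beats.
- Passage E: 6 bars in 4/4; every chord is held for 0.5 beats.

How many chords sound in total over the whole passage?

96 chords

A: 5 bars × 6 beats = 30 beats; 5 beats/chord → 6 chords.
B: 20 bars × 4 beats = 80 beats; 5 beats/chord → 16 chords.
C: 12 bars × 6 beats = 72 beats; 4 beats/chord → 18 chords.
D: 10 bars × 4 beats = 40 beats; 5 beats/chord → 8 chords.
E: 6 bars × 4 beats = 24 beats; 0.5 beats/chord → 48 chords.
Total: 6 + 16 + 18 + 8 + 48 = 96.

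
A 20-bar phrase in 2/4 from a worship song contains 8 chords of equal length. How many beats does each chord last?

5 beats

20 bars × 2 beats/bar = 40 beats total.
40 beats ÷ 8 chords = 5 beats per chord.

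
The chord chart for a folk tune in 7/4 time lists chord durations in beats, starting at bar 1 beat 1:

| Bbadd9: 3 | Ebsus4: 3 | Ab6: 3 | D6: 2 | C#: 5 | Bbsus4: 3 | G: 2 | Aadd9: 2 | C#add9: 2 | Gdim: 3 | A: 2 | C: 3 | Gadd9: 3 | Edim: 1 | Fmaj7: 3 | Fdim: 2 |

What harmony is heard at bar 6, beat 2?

Beat 2 of bar 6 is beat (6−1)×7 + 2 = 37 overall.
Running totals: Bbadd9 ends at 3, Ebsus4 ends at 6, Ab6 ends at 9, D6 ends at 11, C# ends at 16, Bbsus4 ends at 19, G ends at 21, Aadd9 ends at 23, C#add9 ends at 25, Gdim ends at 28, A ends at 30, C ends at 33, Gadd9 ends at 36, Edim ends at 37.
Beat 37 falls within Edim.

Edim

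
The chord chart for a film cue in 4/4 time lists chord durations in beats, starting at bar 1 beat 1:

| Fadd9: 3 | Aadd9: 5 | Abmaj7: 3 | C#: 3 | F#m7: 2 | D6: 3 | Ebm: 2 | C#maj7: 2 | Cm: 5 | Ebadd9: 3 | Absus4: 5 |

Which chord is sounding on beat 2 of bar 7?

Beat 2 of bar 7 is beat (7−1)×4 + 2 = 26 overall.
Running totals: Fadd9 ends at 3, Aadd9 ends at 8, Abmaj7 ends at 11, C# ends at 14, F#m7 ends at 16, D6 ends at 19, Ebm ends at 21, C#maj7 ends at 23, Cm ends at 28.
Beat 26 falls within Cm.

Cm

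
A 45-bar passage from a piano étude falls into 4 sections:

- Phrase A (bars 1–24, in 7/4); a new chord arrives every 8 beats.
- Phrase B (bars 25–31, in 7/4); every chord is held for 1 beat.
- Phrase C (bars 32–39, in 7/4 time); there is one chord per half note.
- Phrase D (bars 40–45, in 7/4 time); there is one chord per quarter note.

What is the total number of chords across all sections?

140 chords

A: 24 bars × 7 beats = 168 beats; 8 beats/chord → 21 chords.
B: 7 bars × 7 beats = 49 beats; 1 beat/chord → 49 chords.
C: 8 bars × 7 beats = 56 beats; 2 beats/chord → 28 chords.
D: 6 bars × 7 beats = 42 beats; 1 beat/chord → 42 chords.
Total: 21 + 49 + 28 + 42 = 140.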